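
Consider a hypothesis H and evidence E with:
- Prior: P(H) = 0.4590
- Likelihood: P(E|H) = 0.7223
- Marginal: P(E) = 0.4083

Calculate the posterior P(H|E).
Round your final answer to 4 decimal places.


Using Bayes' theorem:

P(H|E) = P(E|H) × P(H) / P(E)
       = 0.7223 × 0.4590 / 0.4083
       = 0.33153570 / 0.4083
       = 0.8120

The evidence strengthens our belief in H.
Prior: 0.4590 → Posterior: 0.8120


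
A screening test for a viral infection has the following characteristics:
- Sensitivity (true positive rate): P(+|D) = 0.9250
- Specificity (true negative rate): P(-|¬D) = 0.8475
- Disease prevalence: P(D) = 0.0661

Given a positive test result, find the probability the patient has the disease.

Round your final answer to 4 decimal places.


Let D = has disease, + = positive test

Given:
- P(D) = 0.0661 (prevalence)
- P(+|D) = 0.9250 (sensitivity)
- P(-|¬D) = 0.8475 (specificity)
- P(+|¬D) = 0.1525 (false positive rate = 1 - specificity)

Step 1: Find P(+)
P(+) = P(+|D)P(D) + P(+|¬D)P(¬D)
     = 0.9250 × 0.0661 + 0.1525 × 0.9339
     = 0.06114250 + 0.14241975
     = 0.20356225

Step 2: Apply Bayes' theorem for P(D|+)
P(D|+) = P(+|D)P(D) / P(+)
       = 0.06114250 / 0.20356225
       = 0.3004


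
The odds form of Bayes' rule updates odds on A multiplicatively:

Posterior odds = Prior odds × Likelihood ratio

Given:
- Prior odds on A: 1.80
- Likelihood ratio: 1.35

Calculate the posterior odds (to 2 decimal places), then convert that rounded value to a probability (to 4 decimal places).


Step 1: Calculate posterior odds
Posterior odds = Prior odds × LR
               = 1.80 × 1.35
               = 2.43

Step 2: Convert to probability
P(A|E) = Posterior odds / (1 + Posterior odds)
       = 2.43 / (1 + 2.43)
       = 2.43 / 3.43
       = 0.7085

The evidence increased P(A) from 0.6429 to 0.7085.


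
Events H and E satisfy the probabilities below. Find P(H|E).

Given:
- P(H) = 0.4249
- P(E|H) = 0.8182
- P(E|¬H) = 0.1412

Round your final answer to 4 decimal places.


Bayes' theorem: P(H|E) = P(E|H) × P(H) / P(E)

Step 1: Calculate P(E) using law of total probability
P(E) = P(E|H)P(H) + P(E|¬H)P(¬H)
     = 0.8182 × 0.4249 + 0.1412 × 0.5751
     = 0.34765318 + 0.08120412
     = 0.42885730

Step 2: Apply Bayes' theorem
P(H|E) = P(E|H) × P(H) / P(E)
       = 0.34765318 / 0.42885730
       = 0.8107


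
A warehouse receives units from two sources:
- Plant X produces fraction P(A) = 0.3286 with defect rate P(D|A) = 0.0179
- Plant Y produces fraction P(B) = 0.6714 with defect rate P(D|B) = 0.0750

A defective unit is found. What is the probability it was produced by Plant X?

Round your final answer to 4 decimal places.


Let A = from Plant X, D = defective

Given:
- P(A) = 0.3286, P(B) = 0.6714
- P(D|A) = 0.0179, P(D|B) = 0.0750

Step 1: Find P(D)
P(D) = P(D|A)P(A) + P(D|B)P(B)
     = 0.0179 × 0.3286 + 0.0750 × 0.6714
     = 0.00588194 + 0.05035500
     = 0.05623694

Step 2: Apply Bayes' theorem
P(A|D) = P(D|A)P(A) / P(D)
       = 0.00588194 / 0.05623694
       = 0.1046


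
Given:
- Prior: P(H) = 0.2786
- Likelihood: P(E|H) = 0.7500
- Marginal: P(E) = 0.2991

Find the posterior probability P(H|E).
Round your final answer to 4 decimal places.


Using Bayes' theorem:

P(H|E) = P(E|H) × P(H) / P(E)
       = 0.7500 × 0.2786 / 0.2991
       = 0.20895000 / 0.2991
       = 0.6986

The evidence strengthens our belief in H.
Prior: 0.2786 → Posterior: 0.6986


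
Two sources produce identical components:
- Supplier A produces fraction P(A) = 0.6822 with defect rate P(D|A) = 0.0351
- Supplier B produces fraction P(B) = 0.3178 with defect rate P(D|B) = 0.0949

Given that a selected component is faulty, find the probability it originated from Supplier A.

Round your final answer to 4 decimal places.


Let A = from Supplier A, D = faulty

Given:
- P(A) = 0.6822, P(B) = 0.3178
- P(D|A) = 0.0351, P(D|B) = 0.0949

Step 1: Find P(D)
P(D) = P(D|A)P(A) + P(D|B)P(B)
     = 0.0351 × 0.6822 + 0.0949 × 0.3178
     = 0.02394522 + 0.03015922
     = 0.05410444

Step 2: Apply Bayes' theorem
P(A|D) = P(D|A)P(A) / P(D)
       = 0.02394522 / 0.05410444
       = 0.4426


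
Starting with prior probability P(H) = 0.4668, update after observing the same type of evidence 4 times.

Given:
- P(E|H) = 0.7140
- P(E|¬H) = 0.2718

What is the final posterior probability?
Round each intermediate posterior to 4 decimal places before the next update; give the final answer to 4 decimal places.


Sequential Bayesian updating:

Initial prior: P(H) = 0.4668

Update 1:
  P(E) = 0.7140 × 0.4668 + 0.2718 × 0.5332 = 0.33329520 + 0.14492376 = 0.47821896
  P(H|E) = 0.33329520 / 0.47821896 = 0.6970

Update 2:
  P(E) = 0.7140 × 0.6970 + 0.2718 × 0.3030 = 0.49765800 + 0.08235540 = 0.58001340
  P(H|E) = 0.49765800 / 0.58001340 = 0.8580

Update 3:
  P(E) = 0.7140 × 0.8580 + 0.2718 × 0.1420 = 0.61261200 + 0.03859560 = 0.65120760
  P(H|E) = 0.61261200 / 0.65120760 = 0.9407

Update 4:
  P(E) = 0.7140 × 0.9407 + 0.2718 × 0.0593 = 0.67165980 + 0.01611774 = 0.68777754
  P(H|E) = 0.67165980 / 0.68777754 = 0.9766

Final posterior: 0.9766


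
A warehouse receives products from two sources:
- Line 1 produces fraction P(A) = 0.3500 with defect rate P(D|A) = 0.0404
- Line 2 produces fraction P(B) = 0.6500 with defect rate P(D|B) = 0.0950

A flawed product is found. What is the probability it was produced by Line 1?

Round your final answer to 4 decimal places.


Let A = from Line 1, D = flawed

Given:
- P(A) = 0.3500, P(B) = 0.6500
- P(D|A) = 0.0404, P(D|B) = 0.0950

Step 1: Find P(D)
P(D) = P(D|A)P(A) + P(D|B)P(B)
     = 0.0404 × 0.3500 + 0.0950 × 0.6500
     = 0.01414000 + 0.06175000
     = 0.07589000

Step 2: Apply Bayes' theorem
P(A|D) = P(D|A)P(A) / P(D)
       = 0.01414000 / 0.07589000
       = 0.1863


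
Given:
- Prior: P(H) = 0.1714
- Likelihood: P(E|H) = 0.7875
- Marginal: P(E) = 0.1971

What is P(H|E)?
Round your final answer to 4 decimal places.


Using Bayes' theorem:

P(H|E) = P(E|H) × P(H) / P(E)
       = 0.7875 × 0.1714 / 0.1971
       = 0.13497750 / 0.1971
       = 0.6848

The evidence strengthens our belief in H.
Prior: 0.1714 → Posterior: 0.6848


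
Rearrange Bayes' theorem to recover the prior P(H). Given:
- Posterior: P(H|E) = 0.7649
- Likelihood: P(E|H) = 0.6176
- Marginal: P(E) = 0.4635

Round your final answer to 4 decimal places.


From Bayes' theorem: P(H|E) = P(E|H) × P(H) / P(E)

Rearranging for P(H):
P(H) = P(H|E) × P(E) / P(E|H)
     = 0.7649 × 0.4635 / 0.6176
     = 0.35453115 / 0.6176
     = 0.5740


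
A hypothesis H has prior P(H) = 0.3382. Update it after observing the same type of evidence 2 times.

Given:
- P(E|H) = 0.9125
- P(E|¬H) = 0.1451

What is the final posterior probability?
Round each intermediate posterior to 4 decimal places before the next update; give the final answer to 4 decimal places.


Sequential Bayesian updating:

Initial prior: P(H) = 0.3382

Update 1:
  P(E) = 0.9125 × 0.3382 + 0.1451 × 0.6618 = 0.30860750 + 0.09602718 = 0.40463468
  P(H|E) = 0.30860750 / 0.40463468 = 0.7627

Update 2:
  P(E) = 0.9125 × 0.7627 + 0.1451 × 0.2373 = 0.69596375 + 0.03443223 = 0.73039598
  P(H|E) = 0.69596375 / 0.73039598 = 0.9529

Final posterior: 0.9529


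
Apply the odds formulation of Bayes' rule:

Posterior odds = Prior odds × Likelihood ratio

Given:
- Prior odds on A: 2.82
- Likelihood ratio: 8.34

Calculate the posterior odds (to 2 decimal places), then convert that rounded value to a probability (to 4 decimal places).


Step 1: Calculate posterior odds
Posterior odds = Prior odds × LR
               = 2.82 × 8.34
               = 23.52

Step 2: Convert to probability
P(A|E) = Posterior odds / (1 + Posterior odds)
       = 23.52 / (1 + 23.52)
       = 23.52 / 24.52
       = 0.9592

The evidence increased P(A) from 0.7382 to 0.9592.


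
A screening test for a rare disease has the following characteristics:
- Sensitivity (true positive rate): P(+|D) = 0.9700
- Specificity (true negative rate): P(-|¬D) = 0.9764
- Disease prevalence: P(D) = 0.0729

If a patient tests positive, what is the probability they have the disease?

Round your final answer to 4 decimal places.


Let D = has disease, + = positive test

Given:
- P(D) = 0.0729 (prevalence)
- P(+|D) = 0.9700 (sensitivity)
- P(-|¬D) = 0.9764 (specificity)
- P(+|¬D) = 0.0236 (false positive rate = 1 - specificity)

Step 1: Find P(+)
P(+) = P(+|D)P(D) + P(+|¬D)P(¬D)
     = 0.9700 × 0.0729 + 0.0236 × 0.9271
     = 0.07071300 + 0.02187956
     = 0.09259256

Step 2: Apply Bayes' theorem for P(D|+)
P(D|+) = P(+|D)P(D) / P(+)
       = 0.07071300 / 0.09259256
       = 0.7637


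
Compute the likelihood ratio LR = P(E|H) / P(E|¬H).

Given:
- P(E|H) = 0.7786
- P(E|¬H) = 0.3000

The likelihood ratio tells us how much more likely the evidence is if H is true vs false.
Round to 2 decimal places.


Likelihood Ratio (LR) = P(E|H) / P(E|¬H)

LR = 0.7786 / 0.3000
   = 2.60

The evidence is 2.60 times more likely if H is true than if H is false.
LR > 1, so observing E raises the odds in favor of H.


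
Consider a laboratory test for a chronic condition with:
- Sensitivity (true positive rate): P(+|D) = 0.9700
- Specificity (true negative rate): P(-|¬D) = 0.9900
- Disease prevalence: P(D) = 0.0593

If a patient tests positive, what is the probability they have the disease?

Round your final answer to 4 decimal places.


Let D = has disease, + = positive test

Given:
- P(D) = 0.0593 (prevalence)
- P(+|D) = 0.9700 (sensitivity)
- P(-|¬D) = 0.9900 (specificity)
- P(+|¬D) = 0.0100 (false positive rate = 1 - specificity)

Step 1: Find P(+)
P(+) = P(+|D)P(D) + P(+|¬D)P(¬D)
     = 0.9700 × 0.0593 + 0.0100 × 0.9407
     = 0.05752100 + 0.00940700
     = 0.06692800

Step 2: Apply Bayes' theorem for P(D|+)
P(D|+) = P(+|D)P(D) / P(+)
       = 0.05752100 / 0.06692800
       = 0.8594


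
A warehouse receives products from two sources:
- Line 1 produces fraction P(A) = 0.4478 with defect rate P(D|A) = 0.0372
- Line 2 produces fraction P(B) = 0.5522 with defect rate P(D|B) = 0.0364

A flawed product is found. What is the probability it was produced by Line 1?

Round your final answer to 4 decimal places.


Let A = from Line 1, D = flawed

Given:
- P(A) = 0.4478, P(B) = 0.5522
- P(D|A) = 0.0372, P(D|B) = 0.0364

Step 1: Find P(D)
P(D) = P(D|A)P(A) + P(D|B)P(B)
     = 0.0372 × 0.4478 + 0.0364 × 0.5522
     = 0.01665816 + 0.02010008
     = 0.03675824

Step 2: Apply Bayes' theorem
P(A|D) = P(D|A)P(A) / P(D)
       = 0.01665816 / 0.03675824
       = 0.4532


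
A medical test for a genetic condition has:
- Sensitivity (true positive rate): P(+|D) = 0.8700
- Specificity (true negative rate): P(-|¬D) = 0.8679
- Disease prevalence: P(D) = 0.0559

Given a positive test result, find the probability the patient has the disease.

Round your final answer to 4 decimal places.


Let D = has disease, + = positive test

Given:
- P(D) = 0.0559 (prevalence)
- P(+|D) = 0.8700 (sensitivity)
- P(-|¬D) = 0.8679 (specificity)
- P(+|¬D) = 0.1321 (false positive rate = 1 - specificity)

Step 1: Find P(+)
P(+) = P(+|D)P(D) + P(+|¬D)P(¬D)
     = 0.8700 × 0.0559 + 0.1321 × 0.9441
     = 0.04863300 + 0.12471561
     = 0.17334861

Step 2: Apply Bayes' theorem for P(D|+)
P(D|+) = P(+|D)P(D) / P(+)
       = 0.04863300 / 0.17334861
       = 0.2806


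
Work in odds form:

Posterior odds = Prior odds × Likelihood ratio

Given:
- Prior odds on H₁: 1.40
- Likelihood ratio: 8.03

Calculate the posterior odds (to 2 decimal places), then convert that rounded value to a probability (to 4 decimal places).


Step 1: Calculate posterior odds
Posterior odds = Prior odds × LR
               = 1.40 × 8.03
               = 11.24

Step 2: Convert to probability
P(H₁|E) = Posterior odds / (1 + Posterior odds)
       = 11.24 / (1 + 11.24)
       = 11.24 / 12.24
       = 0.9183

The evidence increased P(H₁) from 0.5833 to 0.9183.


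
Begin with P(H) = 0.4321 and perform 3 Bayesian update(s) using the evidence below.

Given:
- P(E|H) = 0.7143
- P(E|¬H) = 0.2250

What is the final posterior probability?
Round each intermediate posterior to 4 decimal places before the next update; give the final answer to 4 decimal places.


Sequential Bayesian updating:

Initial prior: P(H) = 0.4321

Update 1:
  P(E) = 0.7143 × 0.4321 + 0.2250 × 0.5679 = 0.30864903 + 0.12777750 = 0.43642653
  P(H|E) = 0.30864903 / 0.43642653 = 0.7072

Update 2:
  P(E) = 0.7143 × 0.7072 + 0.2250 × 0.2928 = 0.50515296 + 0.06588000 = 0.57103296
  P(H|E) = 0.50515296 / 0.57103296 = 0.8846

Update 3:
  P(E) = 0.7143 × 0.8846 + 0.2250 × 0.1154 = 0.63186978 + 0.02596500 = 0.65783478
  P(H|E) = 0.63186978 / 0.65783478 = 0.9605

Final posterior: 0.9605


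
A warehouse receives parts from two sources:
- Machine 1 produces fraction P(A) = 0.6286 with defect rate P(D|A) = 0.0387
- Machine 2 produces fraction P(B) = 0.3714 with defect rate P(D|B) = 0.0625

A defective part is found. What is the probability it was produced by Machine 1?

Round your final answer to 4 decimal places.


Let A = from Machine 1, D = defective

Given:
- P(A) = 0.6286, P(B) = 0.3714
- P(D|A) = 0.0387, P(D|B) = 0.0625

Step 1: Find P(D)
P(D) = P(D|A)P(A) + P(D|B)P(B)
     = 0.0387 × 0.6286 + 0.0625 × 0.3714
     = 0.02432682 + 0.02321250
     = 0.04753932

Step 2: Apply Bayes' theorem
P(A|D) = P(D|A)P(A) / P(D)
       = 0.02432682 / 0.04753932
       = 0.5117


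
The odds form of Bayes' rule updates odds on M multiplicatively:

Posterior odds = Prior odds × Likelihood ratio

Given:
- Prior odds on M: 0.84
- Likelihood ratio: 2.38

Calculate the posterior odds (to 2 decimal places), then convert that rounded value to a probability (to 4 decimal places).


Step 1: Calculate posterior odds
Posterior odds = Prior odds × LR
               = 0.84 × 2.38
               = 2.00

Step 2: Convert to probability
P(M|E) = Posterior odds / (1 + Posterior odds)
       = 2.00 / (1 + 2.00)
       = 2.00 / 3.00
       = 0.6667

The evidence increased P(M) from 0.4565 to 0.6667.


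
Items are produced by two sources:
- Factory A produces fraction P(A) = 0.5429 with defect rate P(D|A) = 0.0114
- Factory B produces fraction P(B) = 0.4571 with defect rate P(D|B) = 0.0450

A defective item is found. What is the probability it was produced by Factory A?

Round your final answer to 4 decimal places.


Let A = from Factory A, D = defective

Given:
- P(A) = 0.5429, P(B) = 0.4571
- P(D|A) = 0.0114, P(D|B) = 0.0450

Step 1: Find P(D)
P(D) = P(D|A)P(A) + P(D|B)P(B)
     = 0.0114 × 0.5429 + 0.0450 × 0.4571
     = 0.00618906 + 0.02056950
     = 0.02675856

Step 2: Apply Bayes' theorem
P(A|D) = P(D|A)P(A) / P(D)
       = 0.00618906 / 0.02675856
       = 0.2313


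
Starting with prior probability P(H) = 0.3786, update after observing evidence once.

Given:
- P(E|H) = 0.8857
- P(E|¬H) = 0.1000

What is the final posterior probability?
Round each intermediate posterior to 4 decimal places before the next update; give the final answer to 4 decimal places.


Sequential Bayesian updating:

Initial prior: P(H) = 0.3786

Update 1:
  P(E) = 0.8857 × 0.3786 + 0.1000 × 0.6214 = 0.33532602 + 0.06214000 = 0.39746602
  P(H|E) = 0.33532602 / 0.39746602 = 0.8437

Final posterior: 0.8437


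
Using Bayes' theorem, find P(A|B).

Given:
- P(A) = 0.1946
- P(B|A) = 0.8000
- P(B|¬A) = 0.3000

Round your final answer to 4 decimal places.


Bayes' theorem: P(A|B) = P(B|A) × P(A) / P(B)

Step 1: Calculate P(B) using law of total probability
P(B) = P(B|A)P(A) + P(B|¬A)P(¬A)
     = 0.8000 × 0.1946 + 0.3000 × 0.8054
     = 0.15568000 + 0.24162000
     = 0.39730000

Step 2: Apply Bayes' theorem
P(A|B) = P(B|A) × P(A) / P(B)
       = 0.15568000 / 0.39730000
       = 0.3918


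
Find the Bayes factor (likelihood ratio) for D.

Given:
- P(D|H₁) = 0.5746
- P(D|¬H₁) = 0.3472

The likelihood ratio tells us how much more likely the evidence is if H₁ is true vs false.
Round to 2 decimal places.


Likelihood Ratio (LR) = P(D|H₁) / P(D|¬H₁)

LR = 0.5746 / 0.3472
   = 1.65

The evidence is 1.65 times more likely if H₁ is true than if H₁ is false.
Because LR exceeds 1, D is evidence for H₁.


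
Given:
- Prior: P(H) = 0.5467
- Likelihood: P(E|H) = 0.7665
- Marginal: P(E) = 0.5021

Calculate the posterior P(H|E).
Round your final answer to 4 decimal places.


Using Bayes' theorem:

P(H|E) = P(E|H) × P(H) / P(E)
       = 0.7665 × 0.5467 / 0.5021
       = 0.41904555 / 0.5021
       = 0.8346

The evidence strengthens our belief in H.
Prior: 0.5467 → Posterior: 0.8346


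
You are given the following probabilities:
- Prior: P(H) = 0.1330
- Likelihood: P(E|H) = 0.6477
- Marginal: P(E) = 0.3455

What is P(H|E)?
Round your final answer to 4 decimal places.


Using Bayes' theorem:

P(H|E) = P(E|H) × P(H) / P(E)
       = 0.6477 × 0.1330 / 0.3455
       = 0.08614410 / 0.3455
       = 0.2493

The evidence strengthens our belief in H.
Prior: 0.1330 → Posterior: 0.2493


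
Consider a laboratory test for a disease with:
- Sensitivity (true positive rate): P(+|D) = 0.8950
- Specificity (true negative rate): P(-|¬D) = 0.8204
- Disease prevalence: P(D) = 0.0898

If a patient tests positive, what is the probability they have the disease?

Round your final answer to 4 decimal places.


Let D = has disease, + = positive test

Given:
- P(D) = 0.0898 (prevalence)
- P(+|D) = 0.8950 (sensitivity)
- P(-|¬D) = 0.8204 (specificity)
- P(+|¬D) = 0.1796 (false positive rate = 1 - specificity)

Step 1: Find P(+)
P(+) = P(+|D)P(D) + P(+|¬D)P(¬D)
     = 0.8950 × 0.0898 + 0.1796 × 0.9102
     = 0.08037100 + 0.16347192
     = 0.24384292

Step 2: Apply Bayes' theorem for P(D|+)
P(D|+) = P(+|D)P(D) / P(+)
       = 0.08037100 / 0.24384292
       = 0.3296


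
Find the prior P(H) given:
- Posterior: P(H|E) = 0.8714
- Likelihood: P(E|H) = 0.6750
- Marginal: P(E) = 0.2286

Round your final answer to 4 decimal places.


From Bayes' theorem: P(H|E) = P(E|H) × P(H) / P(E)

Rearranging for P(H):
P(H) = P(H|E) × P(E) / P(E|H)
     = 0.8714 × 0.2286 / 0.6750
     = 0.19920204 / 0.6750
     = 0.2951


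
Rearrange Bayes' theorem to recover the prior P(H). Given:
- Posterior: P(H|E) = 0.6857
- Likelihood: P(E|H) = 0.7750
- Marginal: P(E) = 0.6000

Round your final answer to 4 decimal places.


From Bayes' theorem: P(H|E) = P(E|H) × P(H) / P(E)

Rearranging for P(H):
P(H) = P(H|E) × P(E) / P(E|H)
     = 0.6857 × 0.6000 / 0.7750
     = 0.41142000 / 0.7750
     = 0.5309


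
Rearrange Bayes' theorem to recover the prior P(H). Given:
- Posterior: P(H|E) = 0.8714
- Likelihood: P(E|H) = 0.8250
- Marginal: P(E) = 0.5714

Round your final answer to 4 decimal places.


From Bayes' theorem: P(H|E) = P(E|H) × P(H) / P(E)

Rearranging for P(H):
P(H) = P(H|E) × P(E) / P(E|H)
     = 0.8714 × 0.5714 / 0.8250
     = 0.49791796 / 0.8250
     = 0.6035


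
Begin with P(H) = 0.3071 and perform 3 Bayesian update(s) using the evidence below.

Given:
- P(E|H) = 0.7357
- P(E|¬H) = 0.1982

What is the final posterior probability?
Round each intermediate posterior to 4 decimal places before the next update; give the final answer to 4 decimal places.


Sequential Bayesian updating:

Initial prior: P(H) = 0.3071

Update 1:
  P(E) = 0.7357 × 0.3071 + 0.1982 × 0.6929 = 0.22593347 + 0.13733278 = 0.36326625
  P(H|E) = 0.22593347 / 0.36326625 = 0.6220

Update 2:
  P(E) = 0.7357 × 0.6220 + 0.1982 × 0.3780 = 0.45760540 + 0.07491960 = 0.53252500
  P(H|E) = 0.45760540 / 0.53252500 = 0.8593

Update 3:
  P(E) = 0.7357 × 0.8593 + 0.1982 × 0.1407 = 0.63218701 + 0.02788674 = 0.66007375
  P(H|E) = 0.63218701 / 0.66007375 = 0.9578

Final posterior: 0.9578


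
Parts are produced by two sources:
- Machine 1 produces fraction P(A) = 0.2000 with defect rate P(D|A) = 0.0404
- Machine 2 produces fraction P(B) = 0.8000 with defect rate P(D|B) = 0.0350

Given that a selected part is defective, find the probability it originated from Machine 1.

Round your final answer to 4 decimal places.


Let A = from Machine 1, D = defective

Given:
- P(A) = 0.2000, P(B) = 0.8000
- P(D|A) = 0.0404, P(D|B) = 0.0350

Step 1: Find P(D)
P(D) = P(D|A)P(A) + P(D|B)P(B)
     = 0.0404 × 0.2000 + 0.0350 × 0.8000
     = 0.00808000 + 0.02800000
     = 0.03608000

Step 2: Apply Bayes' theorem
P(A|D) = P(D|A)P(A) / P(D)
       = 0.00808000 / 0.03608000
       = 0.2239


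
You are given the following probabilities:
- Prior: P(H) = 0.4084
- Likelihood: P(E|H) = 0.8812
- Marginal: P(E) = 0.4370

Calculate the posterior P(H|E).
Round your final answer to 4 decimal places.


Using Bayes' theorem:

P(H|E) = P(E|H) × P(H) / P(E)
       = 0.8812 × 0.4084 / 0.4370
       = 0.35988208 / 0.4370
       = 0.8235

The evidence strengthens our belief in H.
Prior: 0.4084 → Posterior: 0.8235


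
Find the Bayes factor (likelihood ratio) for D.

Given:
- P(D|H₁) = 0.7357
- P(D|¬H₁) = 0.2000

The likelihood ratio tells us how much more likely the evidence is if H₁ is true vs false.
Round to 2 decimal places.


Likelihood Ratio (LR) = P(D|H₁) / P(D|¬H₁)

LR = 0.7357 / 0.2000
   = 3.68

The evidence is 3.68 times more likely if H₁ is true than if H₁ is false.
LR > 1, so observing D raises the odds in favor of H₁.


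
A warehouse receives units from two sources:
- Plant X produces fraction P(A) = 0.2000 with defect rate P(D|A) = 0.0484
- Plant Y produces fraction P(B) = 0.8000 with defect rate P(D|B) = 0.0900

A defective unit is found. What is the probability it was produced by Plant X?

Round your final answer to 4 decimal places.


Let A = from Plant X, D = defective

Given:
- P(A) = 0.2000, P(B) = 0.8000
- P(D|A) = 0.0484, P(D|B) = 0.0900

Step 1: Find P(D)
P(D) = P(D|A)P(A) + P(D|B)P(B)
     = 0.0484 × 0.2000 + 0.0900 × 0.8000
     = 0.00968000 + 0.07200000
     = 0.08168000

Step 2: Apply Bayes' theorem
P(A|D) = P(D|A)P(A) / P(D)
       = 0.00968000 / 0.08168000
       = 0.1185


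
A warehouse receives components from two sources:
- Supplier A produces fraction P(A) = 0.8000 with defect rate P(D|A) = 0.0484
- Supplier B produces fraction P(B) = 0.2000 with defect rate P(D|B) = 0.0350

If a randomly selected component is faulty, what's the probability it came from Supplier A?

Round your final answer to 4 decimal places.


Let A = from Supplier A, D = faulty

Given:
- P(A) = 0.8000, P(B) = 0.2000
- P(D|A) = 0.0484, P(D|B) = 0.0350

Step 1: Find P(D)
P(D) = P(D|A)P(A) + P(D|B)P(B)
     = 0.0484 × 0.8000 + 0.0350 × 0.2000
     = 0.03872000 + 0.00700000
     = 0.04572000

Step 2: Apply Bayes' theorem
P(A|D) = P(D|A)P(A) / P(D)
       = 0.03872000 / 0.04572000
       = 0.8469


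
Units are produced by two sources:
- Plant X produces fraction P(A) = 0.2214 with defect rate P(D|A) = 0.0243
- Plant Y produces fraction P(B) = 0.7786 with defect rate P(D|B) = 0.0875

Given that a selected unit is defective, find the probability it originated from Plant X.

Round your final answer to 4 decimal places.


Let A = from Plant X, D = defective

Given:
- P(A) = 0.2214, P(B) = 0.7786
- P(D|A) = 0.0243, P(D|B) = 0.0875

Step 1: Find P(D)
P(D) = P(D|A)P(A) + P(D|B)P(B)
     = 0.0243 × 0.2214 + 0.0875 × 0.7786
     = 0.00538002 + 0.06812750
     = 0.07350752

Step 2: Apply Bayes' theorem
P(A|D) = P(D|A)P(A) / P(D)
       = 0.00538002 / 0.07350752
       = 0.0732


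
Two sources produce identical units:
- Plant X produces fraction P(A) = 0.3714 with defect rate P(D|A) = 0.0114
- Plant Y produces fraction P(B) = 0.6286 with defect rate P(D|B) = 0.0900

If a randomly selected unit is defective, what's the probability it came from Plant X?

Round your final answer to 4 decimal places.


Let A = from Plant X, D = defective

Given:
- P(A) = 0.3714, P(B) = 0.6286
- P(D|A) = 0.0114, P(D|B) = 0.0900

Step 1: Find P(D)
P(D) = P(D|A)P(A) + P(D|B)P(B)
     = 0.0114 × 0.3714 + 0.0900 × 0.6286
     = 0.00423396 + 0.05657400
     = 0.06080796

Step 2: Apply Bayes' theorem
P(A|D) = P(D|A)P(A) / P(D)
       = 0.00423396 / 0.06080796
       = 0.0696


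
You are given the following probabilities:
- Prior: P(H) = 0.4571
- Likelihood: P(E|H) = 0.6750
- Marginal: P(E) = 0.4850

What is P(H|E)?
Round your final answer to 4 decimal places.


Using Bayes' theorem:

P(H|E) = P(E|H) × P(H) / P(E)
       = 0.6750 × 0.4571 / 0.4850
       = 0.30854250 / 0.4850
       = 0.6362

The evidence strengthens our belief in H.
Prior: 0.4571 → Posterior: 0.6362


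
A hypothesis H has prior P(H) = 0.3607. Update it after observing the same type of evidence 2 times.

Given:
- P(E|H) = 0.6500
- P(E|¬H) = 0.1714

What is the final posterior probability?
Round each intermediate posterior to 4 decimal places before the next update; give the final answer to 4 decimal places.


Sequential Bayesian updating:

Initial prior: P(H) = 0.3607

Update 1:
  P(E) = 0.6500 × 0.3607 + 0.1714 × 0.6393 = 0.23445500 + 0.10957602 = 0.34403102
  P(H|E) = 0.23445500 / 0.34403102 = 0.6815

Update 2:
  P(E) = 0.6500 × 0.6815 + 0.1714 × 0.3185 = 0.44297500 + 0.05459090 = 0.49756590
  P(H|E) = 0.44297500 / 0.49756590 = 0.8903

Final posterior: 0.8903


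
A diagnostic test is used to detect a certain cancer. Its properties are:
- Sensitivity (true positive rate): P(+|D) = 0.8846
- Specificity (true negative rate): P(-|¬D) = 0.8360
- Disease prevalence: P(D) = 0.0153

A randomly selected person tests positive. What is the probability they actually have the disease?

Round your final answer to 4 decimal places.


Let D = has disease, + = positive test

Given:
- P(D) = 0.0153 (prevalence)
- P(+|D) = 0.8846 (sensitivity)
- P(-|¬D) = 0.8360 (specificity)
- P(+|¬D) = 0.1640 (false positive rate = 1 - specificity)

Step 1: Find P(+)
P(+) = P(+|D)P(D) + P(+|¬D)P(¬D)
     = 0.8846 × 0.0153 + 0.1640 × 0.9847
     = 0.01353438 + 0.16149080
     = 0.17502518

Step 2: Apply Bayes' theorem for P(D|+)
P(D|+) = P(+|D)P(D) / P(+)
       = 0.01353438 / 0.17502518
       = 0.0773


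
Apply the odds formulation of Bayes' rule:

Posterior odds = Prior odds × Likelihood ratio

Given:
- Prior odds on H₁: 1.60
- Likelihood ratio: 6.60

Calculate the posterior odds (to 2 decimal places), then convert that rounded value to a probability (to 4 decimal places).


Step 1: Calculate posterior odds
Posterior odds = Prior odds × LR
               = 1.60 × 6.60
               = 10.56

Step 2: Convert to probability
P(H₁|E) = Posterior odds / (1 + Posterior odds)
       = 10.56 / (1 + 10.56)
       = 10.56 / 11.56
       = 0.9135

The evidence increased P(H₁) from 0.6154 to 0.9135.


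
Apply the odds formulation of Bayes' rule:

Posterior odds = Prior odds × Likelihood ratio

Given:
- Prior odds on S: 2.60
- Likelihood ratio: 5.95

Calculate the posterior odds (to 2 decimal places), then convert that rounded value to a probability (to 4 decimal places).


Step 1: Calculate posterior odds
Posterior odds = Prior odds × LR
               = 2.60 × 5.95
               = 15.47

Step 2: Convert to probability
P(S|E) = Posterior odds / (1 + Posterior odds)
       = 15.47 / (1 + 15.47)
       = 15.47 / 16.47
       = 0.9393

The evidence increased P(S) from 0.7222 to 0.9393.


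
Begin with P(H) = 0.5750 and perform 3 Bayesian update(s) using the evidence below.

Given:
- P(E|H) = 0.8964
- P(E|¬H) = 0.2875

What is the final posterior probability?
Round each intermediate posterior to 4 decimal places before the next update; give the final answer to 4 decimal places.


Sequential Bayesian updating:

Initial prior: P(H) = 0.5750

Update 1:
  P(E) = 0.8964 × 0.5750 + 0.2875 × 0.4250 = 0.51543000 + 0.12218750 = 0.63761750
  P(H|E) = 0.51543000 / 0.63761750 = 0.8084

Update 2:
  P(E) = 0.8964 × 0.8084 + 0.2875 × 0.1916 = 0.72464976 + 0.05508500 = 0.77973476
  P(H|E) = 0.72464976 / 0.77973476 = 0.9294

Update 3:
  P(E) = 0.8964 × 0.9294 + 0.2875 × 0.0706 = 0.83311416 + 0.02029750 = 0.85341166
  P(H|E) = 0.83311416 / 0.85341166 = 0.9762

Final posterior: 0.9762


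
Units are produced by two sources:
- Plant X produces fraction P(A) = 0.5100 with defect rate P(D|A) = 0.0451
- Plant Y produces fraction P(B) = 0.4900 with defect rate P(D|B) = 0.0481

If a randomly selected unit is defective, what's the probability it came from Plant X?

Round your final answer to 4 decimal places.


Let A = from Plant X, D = defective

Given:
- P(A) = 0.5100, P(B) = 0.4900
- P(D|A) = 0.0451, P(D|B) = 0.0481

Step 1: Find P(D)
P(D) = P(D|A)P(A) + P(D|B)P(B)
     = 0.0451 × 0.5100 + 0.0481 × 0.4900
     = 0.02300100 + 0.02356900
     = 0.04657000

Step 2: Apply Bayes' theorem
P(A|D) = P(D|A)P(A) / P(D)
       = 0.02300100 / 0.04657000
       = 0.4939


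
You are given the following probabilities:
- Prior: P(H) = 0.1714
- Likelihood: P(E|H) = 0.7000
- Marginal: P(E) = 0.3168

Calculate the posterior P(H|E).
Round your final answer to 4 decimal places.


Using Bayes' theorem:

P(H|E) = P(E|H) × P(H) / P(E)
       = 0.7000 × 0.1714 / 0.3168
       = 0.11998000 / 0.3168
       = 0.3787

The evidence strengthens our belief in H.
Prior: 0.1714 → Posterior: 0.3787


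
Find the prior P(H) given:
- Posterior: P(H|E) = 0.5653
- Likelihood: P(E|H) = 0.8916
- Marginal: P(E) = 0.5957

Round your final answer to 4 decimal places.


From Bayes' theorem: P(H|E) = P(E|H) × P(H) / P(E)

Rearranging for P(H):
P(H) = P(H|E) × P(E) / P(E|H)
     = 0.5653 × 0.5957 / 0.8916
     = 0.33674921 / 0.8916
     = 0.3777


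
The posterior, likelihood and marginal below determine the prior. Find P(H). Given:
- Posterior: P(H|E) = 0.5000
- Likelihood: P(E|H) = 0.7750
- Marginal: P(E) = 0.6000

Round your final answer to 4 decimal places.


From Bayes' theorem: P(H|E) = P(E|H) × P(H) / P(E)

Rearranging for P(H):
P(H) = P(H|E) × P(E) / P(E|H)
     = 0.5000 × 0.6000 / 0.7750
     = 0.30000000 / 0.7750
     = 0.3871


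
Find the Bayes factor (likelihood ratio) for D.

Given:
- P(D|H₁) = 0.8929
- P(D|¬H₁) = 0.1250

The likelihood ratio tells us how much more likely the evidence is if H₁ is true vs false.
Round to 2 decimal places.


Likelihood Ratio (LR) = P(D|H₁) / P(D|¬H₁)

LR = 0.8929 / 0.1250
   = 7.14

The evidence is 7.14 times more likely if H₁ is true than if H₁ is false.
LR > 1, so observing D raises the odds in favor of H₁.


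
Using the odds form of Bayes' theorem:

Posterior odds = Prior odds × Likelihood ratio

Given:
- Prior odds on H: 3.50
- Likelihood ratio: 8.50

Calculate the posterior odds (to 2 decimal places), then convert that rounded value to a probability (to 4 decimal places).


Step 1: Calculate posterior odds
Posterior odds = Prior odds × LR
               = 3.50 × 8.50
               = 29.75

Step 2: Convert to probability
P(H|E) = Posterior odds / (1 + Posterior odds)
       = 29.75 / (1 + 29.75)
       = 29.75 / 30.75
       = 0.9675

The evidence increased P(H) from 0.7778 to 0.9675.


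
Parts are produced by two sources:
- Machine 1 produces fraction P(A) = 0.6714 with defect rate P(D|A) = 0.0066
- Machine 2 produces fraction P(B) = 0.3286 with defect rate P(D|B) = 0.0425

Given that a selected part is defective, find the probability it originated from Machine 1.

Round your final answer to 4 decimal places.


Let A = from Machine 1, D = defective

Given:
- P(A) = 0.6714, P(B) = 0.3286
- P(D|A) = 0.0066, P(D|B) = 0.0425

Step 1: Find P(D)
P(D) = P(D|A)P(A) + P(D|B)P(B)
     = 0.0066 × 0.6714 + 0.0425 × 0.3286
     = 0.00443124 + 0.01396550
     = 0.01839674

Step 2: Apply Bayes' theorem
P(A|D) = P(D|A)P(A) / P(D)
       = 0.00443124 / 0.01839674
       = 0.2409


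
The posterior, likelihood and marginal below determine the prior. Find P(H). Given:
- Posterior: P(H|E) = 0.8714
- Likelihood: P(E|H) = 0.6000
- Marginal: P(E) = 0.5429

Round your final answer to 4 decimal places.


From Bayes' theorem: P(H|E) = P(E|H) × P(H) / P(E)

Rearranging for P(H):
P(H) = P(H|E) × P(E) / P(E|H)
     = 0.8714 × 0.5429 / 0.6000
     = 0.47308306 / 0.6000
     = 0.7885


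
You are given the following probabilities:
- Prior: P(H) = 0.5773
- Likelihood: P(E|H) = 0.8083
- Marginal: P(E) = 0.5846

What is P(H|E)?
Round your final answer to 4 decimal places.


Using Bayes' theorem:

P(H|E) = P(E|H) × P(H) / P(E)
       = 0.8083 × 0.5773 / 0.5846
       = 0.46663159 / 0.5846
       = 0.7982

The evidence strengthens our belief in H.
Prior: 0.5773 → Posterior: 0.7982


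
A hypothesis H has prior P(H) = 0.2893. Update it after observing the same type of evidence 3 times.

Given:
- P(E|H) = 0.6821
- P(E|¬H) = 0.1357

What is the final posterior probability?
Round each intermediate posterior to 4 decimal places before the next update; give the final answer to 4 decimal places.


Sequential Bayesian updating:

Initial prior: P(H) = 0.2893

Update 1:
  P(E) = 0.6821 × 0.2893 + 0.1357 × 0.7107 = 0.19733153 + 0.09644199 = 0.29377352
  P(H|E) = 0.19733153 / 0.29377352 = 0.6717

Update 2:
  P(E) = 0.6821 × 0.6717 + 0.1357 × 0.3283 = 0.45816657 + 0.04455031 = 0.50271688
  P(H|E) = 0.45816657 / 0.50271688 = 0.9114

Update 3:
  P(E) = 0.6821 × 0.9114 + 0.1357 × 0.0886 = 0.62166594 + 0.01202302 = 0.63368896
  P(H|E) = 0.62166594 / 0.63368896 = 0.9810

Final posterior: 0.9810


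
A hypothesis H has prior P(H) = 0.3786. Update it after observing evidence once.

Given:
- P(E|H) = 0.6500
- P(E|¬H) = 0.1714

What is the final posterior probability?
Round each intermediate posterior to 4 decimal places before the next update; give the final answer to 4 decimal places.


Sequential Bayesian updating:

Initial prior: P(H) = 0.3786

Update 1:
  P(E) = 0.6500 × 0.3786 + 0.1714 × 0.6214 = 0.24609000 + 0.10650796 = 0.35259796
  P(H|E) = 0.24609000 / 0.35259796 = 0.6979

Final posterior: 0.6979


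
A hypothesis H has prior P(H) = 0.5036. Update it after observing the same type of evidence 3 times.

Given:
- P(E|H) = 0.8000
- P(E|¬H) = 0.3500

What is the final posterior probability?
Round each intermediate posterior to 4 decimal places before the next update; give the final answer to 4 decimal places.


Sequential Bayesian updating:

Initial prior: P(H) = 0.5036

Update 1:
  P(E) = 0.8000 × 0.5036 + 0.3500 × 0.4964 = 0.40288000 + 0.17374000 = 0.57662000
  P(H|E) = 0.40288000 / 0.57662000 = 0.6987

Update 2:
  P(E) = 0.8000 × 0.6987 + 0.3500 × 0.3013 = 0.55896000 + 0.10545500 = 0.66441500
  P(H|E) = 0.55896000 / 0.66441500 = 0.8413

Update 3:
  P(E) = 0.8000 × 0.8413 + 0.3500 × 0.1587 = 0.67304000 + 0.05554500 = 0.72858500
  P(H|E) = 0.67304000 / 0.72858500 = 0.9238

Final posterior: 0.9238


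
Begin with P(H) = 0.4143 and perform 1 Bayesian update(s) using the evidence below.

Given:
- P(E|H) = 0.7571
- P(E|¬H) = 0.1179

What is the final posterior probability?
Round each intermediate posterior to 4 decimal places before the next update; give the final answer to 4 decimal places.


Sequential Bayesian updating:

Initial prior: P(H) = 0.4143

Update 1:
  P(E) = 0.7571 × 0.4143 + 0.1179 × 0.5857 = 0.31366653 + 0.06905403 = 0.38272056
  P(H|E) = 0.31366653 / 0.38272056 = 0.8196

Final posterior: 0.8196


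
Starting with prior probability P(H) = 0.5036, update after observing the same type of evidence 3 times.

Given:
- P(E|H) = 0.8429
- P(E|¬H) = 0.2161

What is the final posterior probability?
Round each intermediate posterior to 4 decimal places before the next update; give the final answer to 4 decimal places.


Sequential Bayesian updating:

Initial prior: P(H) = 0.5036

Update 1:
  P(E) = 0.8429 × 0.5036 + 0.2161 × 0.4964 = 0.42448444 + 0.10727204 = 0.53175648
  P(H|E) = 0.42448444 / 0.53175648 = 0.7983

Update 2:
  P(E) = 0.8429 × 0.7983 + 0.2161 × 0.2017 = 0.67288707 + 0.04358737 = 0.71647444
  P(H|E) = 0.67288707 / 0.71647444 = 0.9392

Update 3:
  P(E) = 0.8429 × 0.9392 + 0.2161 × 0.0608 = 0.79165168 + 0.01313888 = 0.80479056
  P(H|E) = 0.79165168 / 0.80479056 = 0.9837

Final posterior: 0.9837


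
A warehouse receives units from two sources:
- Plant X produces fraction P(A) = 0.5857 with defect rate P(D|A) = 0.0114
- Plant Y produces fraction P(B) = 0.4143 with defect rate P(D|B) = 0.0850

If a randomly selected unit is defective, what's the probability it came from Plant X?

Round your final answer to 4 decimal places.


Let A = from Plant X, D = defective

Given:
- P(A) = 0.5857, P(B) = 0.4143
- P(D|A) = 0.0114, P(D|B) = 0.0850

Step 1: Find P(D)
P(D) = P(D|A)P(A) + P(D|B)P(B)
     = 0.0114 × 0.5857 + 0.0850 × 0.4143
     = 0.00667698 + 0.03521550
     = 0.04189248

Step 2: Apply Bayes' theorem
P(A|D) = P(D|A)P(A) / P(D)
       = 0.00667698 / 0.04189248
       = 0.1594


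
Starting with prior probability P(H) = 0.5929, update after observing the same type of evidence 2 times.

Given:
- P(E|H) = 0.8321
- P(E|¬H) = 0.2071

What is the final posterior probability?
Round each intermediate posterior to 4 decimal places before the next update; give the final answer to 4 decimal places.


Sequential Bayesian updating:

Initial prior: P(H) = 0.5929

Update 1:
  P(E) = 0.8321 × 0.5929 + 0.2071 × 0.4071 = 0.49335209 + 0.08431041 = 0.57766250
  P(H|E) = 0.49335209 / 0.57766250 = 0.8540

Update 2:
  P(E) = 0.8321 × 0.8540 + 0.2071 × 0.1460 = 0.71061340 + 0.03023660 = 0.74085000
  P(H|E) = 0.71061340 / 0.74085000 = 0.9592

Final posterior: 0.9592


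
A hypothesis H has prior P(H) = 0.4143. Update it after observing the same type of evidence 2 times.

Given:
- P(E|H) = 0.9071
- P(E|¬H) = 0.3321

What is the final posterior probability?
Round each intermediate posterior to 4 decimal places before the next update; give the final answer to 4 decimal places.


Sequential Bayesian updating:

Initial prior: P(H) = 0.4143

Update 1:
  P(E) = 0.9071 × 0.4143 + 0.3321 × 0.5857 = 0.37581153 + 0.19451097 = 0.57032250
  P(H|E) = 0.37581153 / 0.57032250 = 0.6589

Update 2:
  P(E) = 0.9071 × 0.6589 + 0.3321 × 0.3411 = 0.59768819 + 0.11327931 = 0.71096750
  P(H|E) = 0.59768819 / 0.71096750 = 0.8407

Final posterior: 0.8407


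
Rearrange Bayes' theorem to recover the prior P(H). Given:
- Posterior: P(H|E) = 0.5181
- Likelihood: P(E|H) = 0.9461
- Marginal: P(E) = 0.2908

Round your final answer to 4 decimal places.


From Bayes' theorem: P(H|E) = P(E|H) × P(H) / P(E)

Rearranging for P(H):
P(H) = P(H|E) × P(E) / P(E|H)
     = 0.5181 × 0.2908 / 0.9461
     = 0.15066348 / 0.9461
     = 0.1592


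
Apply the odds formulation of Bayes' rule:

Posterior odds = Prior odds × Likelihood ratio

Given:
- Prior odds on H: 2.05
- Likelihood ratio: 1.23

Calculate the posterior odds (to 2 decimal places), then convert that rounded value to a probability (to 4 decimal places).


Step 1: Calculate posterior odds
Posterior odds = Prior odds × LR
               = 2.05 × 1.23
               = 2.52

Step 2: Convert to probability
P(H|E) = Posterior odds / (1 + Posterior odds)
       = 2.52 / (1 + 2.52)
       = 2.52 / 3.52
       = 0.7159

The evidence increased P(H) from 0.6721 to 0.7159.


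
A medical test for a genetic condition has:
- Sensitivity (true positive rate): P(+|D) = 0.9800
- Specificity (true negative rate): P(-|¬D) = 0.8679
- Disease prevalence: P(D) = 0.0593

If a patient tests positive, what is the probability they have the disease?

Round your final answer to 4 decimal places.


Let D = has disease, + = positive test

Given:
- P(D) = 0.0593 (prevalence)
- P(+|D) = 0.9800 (sensitivity)
- P(-|¬D) = 0.8679 (specificity)
- P(+|¬D) = 0.1321 (false positive rate = 1 - specificity)

Step 1: Find P(+)
P(+) = P(+|D)P(D) + P(+|¬D)P(¬D)
     = 0.9800 × 0.0593 + 0.1321 × 0.9407
     = 0.05811400 + 0.12426647
     = 0.18238047

Step 2: Apply Bayes' theorem for P(D|+)
P(D|+) = P(+|D)P(D) / P(+)
       = 0.05811400 / 0.18238047
       = 0.3186


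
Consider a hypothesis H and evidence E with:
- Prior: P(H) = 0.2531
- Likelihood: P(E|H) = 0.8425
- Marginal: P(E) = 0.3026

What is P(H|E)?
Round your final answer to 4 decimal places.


Using Bayes' theorem:

P(H|E) = P(E|H) × P(H) / P(E)
       = 0.8425 × 0.2531 / 0.3026
       = 0.21323675 / 0.3026
       = 0.7047

The evidence strengthens our belief in H.
Prior: 0.2531 → Posterior: 0.7047


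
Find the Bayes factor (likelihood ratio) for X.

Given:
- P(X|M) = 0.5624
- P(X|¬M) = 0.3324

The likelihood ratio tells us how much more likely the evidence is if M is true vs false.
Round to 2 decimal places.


Likelihood Ratio (LR) = P(X|M) / P(X|¬M)

LR = 0.5624 / 0.3324
   = 1.69

The evidence is 1.69 times more likely if M is true than if M is false.
Since LR > 1, the evidence supports M over ¬M.
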